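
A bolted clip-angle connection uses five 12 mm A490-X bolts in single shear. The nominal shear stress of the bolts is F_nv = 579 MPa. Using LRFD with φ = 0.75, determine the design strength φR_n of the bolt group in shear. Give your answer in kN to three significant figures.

246 kN

A_b = π × 12² / 4 = 113.1 mm².
R_n = F_nv · A_b · n · n_s = 579 × 113.1 × 5 × 1 / 1000 = 327.4 kN.
Design strength φR_n = 0.75 × 327.4 = 246 kN.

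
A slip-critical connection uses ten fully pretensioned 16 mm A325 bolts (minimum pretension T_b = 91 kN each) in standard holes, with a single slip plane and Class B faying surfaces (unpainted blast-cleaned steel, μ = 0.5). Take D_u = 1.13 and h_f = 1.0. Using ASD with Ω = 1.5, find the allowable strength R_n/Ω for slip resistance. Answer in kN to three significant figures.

R_n = μ · D_u · h_f · T_b · n_s · n_b = 0.5 × 1.13 × 1.0 × 91 × 1 × 10 = 514.1 kN.
Allowable strength R_n/Ω = 514.1 / 1.5 = 343 kN.

343 kN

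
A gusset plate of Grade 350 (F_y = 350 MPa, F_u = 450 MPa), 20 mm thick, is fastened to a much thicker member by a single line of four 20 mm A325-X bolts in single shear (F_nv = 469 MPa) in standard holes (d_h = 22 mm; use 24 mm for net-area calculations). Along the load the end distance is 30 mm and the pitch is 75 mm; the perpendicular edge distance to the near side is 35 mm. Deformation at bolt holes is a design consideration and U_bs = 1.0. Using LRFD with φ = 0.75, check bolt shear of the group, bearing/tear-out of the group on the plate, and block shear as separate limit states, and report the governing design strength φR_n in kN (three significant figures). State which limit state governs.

442 kN (bolt shear governs)

Bolt shear: A_b = π·20²/4 = 314.2 mm²; R_n = 469 × 314.2 × 4 × 1 / 1000 = 589.4 kN → 0.75 × 589.4 = 442 kN.
Bearing: edge l_c = 19, r_n = 205.2 kN; interior l_c = 53, r_n = 432 kN; R_n = 205.2 + 3·432 = 1501 kN → 1130 kN.
Block shear: A_gv = 5100, A_nv = 3420, A_nt = 460 mm²; R_n = min(0.6F_uA_nv, 0.6F_yA_gv) + U_bs·F_u·A_nt = 1130 kN → 848 kN.
Bolt shear governs: 442 kN.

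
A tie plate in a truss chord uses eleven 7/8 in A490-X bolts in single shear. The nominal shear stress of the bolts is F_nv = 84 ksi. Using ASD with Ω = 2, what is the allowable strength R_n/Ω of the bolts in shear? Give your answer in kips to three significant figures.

278 kips

A_b = π × 0.875² / 4 = 0.6013 in².
R_n = F_nv · A_b · n · n_s = 84 × 0.6013 × 11 × 1 = 555.6 kips.
Allowable strength R_n/Ω = 555.6 / 2 = 278 kips.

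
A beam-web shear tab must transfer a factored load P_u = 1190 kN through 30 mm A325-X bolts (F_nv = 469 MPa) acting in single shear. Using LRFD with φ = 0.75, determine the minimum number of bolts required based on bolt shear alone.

A_b = π·30²/4 = 706.9 mm².
Per-bolt design strength φR_n = 0.75 × 469 × 706.9 × 1 / 1000 = 248.6 kN.
n ≥ 1190 / 248.6 = 4.786 → use 5 bolts.

5 bolts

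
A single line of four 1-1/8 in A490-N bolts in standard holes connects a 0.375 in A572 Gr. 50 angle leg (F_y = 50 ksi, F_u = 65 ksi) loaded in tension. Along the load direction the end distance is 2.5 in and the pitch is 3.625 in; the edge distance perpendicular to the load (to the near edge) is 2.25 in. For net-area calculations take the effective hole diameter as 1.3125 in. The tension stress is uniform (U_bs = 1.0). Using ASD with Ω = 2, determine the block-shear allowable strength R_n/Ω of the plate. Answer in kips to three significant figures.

Shear plane L_v = 2.5 + 3·3.625 = 13.38 in; A_gv = 13.38 × 0.375 = 5.016 in².
A_nv = (13.38 − 3.5·1.3125) × 0.375 = 3.293 in².
A_nt = (2.25 − 0.5·1.3125) × 0.375 = 0.5977 in².
0.6 F_u A_nv = 128.4 kips; 0.6 F_y A_gv = 150.5 kips → shear rupture governs the shear term.
R_n = 128.4 + 1.0 × 65 × 0.5977 = 167.3 kips.
Allowable strength R_n/Ω = 167.3 / 2 = 83.6 kips.

83.6 kips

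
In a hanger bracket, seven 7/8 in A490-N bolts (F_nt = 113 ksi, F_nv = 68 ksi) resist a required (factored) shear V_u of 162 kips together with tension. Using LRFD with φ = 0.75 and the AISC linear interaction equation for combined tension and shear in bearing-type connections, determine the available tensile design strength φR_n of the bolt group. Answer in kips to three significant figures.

A_b = π·0.875²/4 = 0.6013 in²; f_rv = 162 / (7 × 0.6013) = 38.49 ksi.
F'_nt = 1.3 F_nt − (F_nt / φF_nv) f_rv = 1.3·113 − (113/(0.75·68))·38.49 = 61.63 ksi, capped at F_nt → F'_nt = 61.63 ksi.
R_n = F'_nt · A_b · n = 61.63 × 0.6013 × 7 = 259.4 kips.
Design strength φR_n = 0.75 × 259.4 = 195 kips.

195 kips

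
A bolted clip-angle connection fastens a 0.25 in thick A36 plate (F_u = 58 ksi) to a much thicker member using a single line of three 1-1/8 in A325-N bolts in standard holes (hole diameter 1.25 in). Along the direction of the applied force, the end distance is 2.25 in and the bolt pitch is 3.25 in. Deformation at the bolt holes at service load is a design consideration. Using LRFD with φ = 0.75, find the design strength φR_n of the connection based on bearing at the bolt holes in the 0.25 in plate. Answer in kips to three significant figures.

73.4 kips

Per bolt r_n = 1.2 l_c t F_u ≤ 2.4 d t F_u; upper limit = 2.4 × 1.125 × 0.25 × 58 = 39.15 kips.
Edge bolt: l_c = 2.25 − 1.25/2 = 1.625 in → 1.2 × 1.625 × 0.25 × 58 = 28.27 → r_n = 28.27 kips.
Interior bolts: l_c = 3.25 − 1.25 = 2 in → 1.2 × 2 × 0.25 × 58 = 34.8 → r_n = 34.8 kips.
R_n = 1 × 28.27 + 2 × 34.8 = 97.88 kips.
Design strength φR_n = 0.75 × 97.88 = 73.4 kips.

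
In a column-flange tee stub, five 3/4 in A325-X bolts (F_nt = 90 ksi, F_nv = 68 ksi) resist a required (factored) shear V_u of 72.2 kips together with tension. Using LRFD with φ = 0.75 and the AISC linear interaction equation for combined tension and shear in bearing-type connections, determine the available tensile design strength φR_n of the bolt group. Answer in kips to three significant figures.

98.3 kips

A_b = π·0.75²/4 = 0.4418 in²; f_rv = 72.2 / (5 × 0.4418) = 32.69 ksi.
F'_nt = 1.3 F_nt − (F_nt / φF_nv) f_rv = 1.3·90 − (90/(0.75·68))·32.69 = 59.32 ksi, capped at F_nt → F'_nt = 59.32 ksi.
R_n = F'_nt · A_b · n = 59.32 × 0.4418 × 5 = 131 kips.
Design strength φR_n = 0.75 × 131 = 98.3 kips.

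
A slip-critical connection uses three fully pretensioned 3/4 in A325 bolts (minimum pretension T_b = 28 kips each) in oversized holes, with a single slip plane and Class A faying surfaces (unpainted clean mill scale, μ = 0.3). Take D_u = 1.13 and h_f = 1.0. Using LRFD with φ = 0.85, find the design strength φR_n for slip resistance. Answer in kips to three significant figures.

24.2 kips

R_n = μ · D_u · h_f · T_b · n_s · n_b = 0.3 × 1.13 × 1.0 × 28 × 1 × 3 = 28.48 kips.
Design strength φR_n = 0.85 × 28.48 = 24.2 kips.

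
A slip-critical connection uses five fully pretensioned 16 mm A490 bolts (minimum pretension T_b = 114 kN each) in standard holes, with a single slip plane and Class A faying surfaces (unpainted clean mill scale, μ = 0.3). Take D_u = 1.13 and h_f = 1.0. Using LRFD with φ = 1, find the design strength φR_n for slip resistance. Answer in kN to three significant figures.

R_n = μ · D_u · h_f · T_b · n_s · n_b = 0.3 × 1.13 × 1.0 × 114 × 1 × 5 = 193.2 kN.
Design strength φR_n = 1 × 193.2 = 193 kN.

193 kN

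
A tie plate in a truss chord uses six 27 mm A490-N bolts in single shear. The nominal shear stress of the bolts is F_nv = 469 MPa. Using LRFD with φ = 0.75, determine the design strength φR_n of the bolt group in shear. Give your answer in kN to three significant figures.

1210 kN

A_b = π × 27² / 4 = 572.6 mm².
R_n = F_nv · A_b · n · n_s = 469 × 572.6 × 6 × 1 / 1000 = 1611 kN.
Design strength φR_n = 0.75 × 1611 = 1210 kN.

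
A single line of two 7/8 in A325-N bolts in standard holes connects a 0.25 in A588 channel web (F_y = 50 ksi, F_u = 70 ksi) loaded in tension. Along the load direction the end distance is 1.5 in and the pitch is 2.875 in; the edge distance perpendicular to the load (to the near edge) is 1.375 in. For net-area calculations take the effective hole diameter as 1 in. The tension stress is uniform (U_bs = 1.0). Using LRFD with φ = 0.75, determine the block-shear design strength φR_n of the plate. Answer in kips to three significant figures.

Shear plane L_v = 1.5 + 1·2.875 = 4.375 in; A_gv = 4.375 × 0.25 = 1.094 in².
A_nv = (4.375 − 1.5·1) × 0.25 = 0.7188 in².
A_nt = (1.375 − 0.5·1) × 0.25 = 0.2188 in².
0.6 F_u A_nv = 30.19 kips; 0.6 F_y A_gv = 32.81 kips → shear rupture governs the shear term.
R_n = 30.19 + 1.0 × 70 × 0.2188 = 45.5 kips.
Design strength φR_n = 0.75 × 45.5 = 34.1 kips.

34.1 kips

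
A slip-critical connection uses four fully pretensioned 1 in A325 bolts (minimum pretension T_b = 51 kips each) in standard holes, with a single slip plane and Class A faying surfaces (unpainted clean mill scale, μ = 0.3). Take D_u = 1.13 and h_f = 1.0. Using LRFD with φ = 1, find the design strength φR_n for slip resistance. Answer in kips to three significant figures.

R_n = μ · D_u · h_f · T_b · n_s · n_b = 0.3 × 1.13 × 1.0 × 51 × 1 × 4 = 69.16 kips.
Design strength φR_n = 1 × 69.16 = 69.2 kips.

69.2 kips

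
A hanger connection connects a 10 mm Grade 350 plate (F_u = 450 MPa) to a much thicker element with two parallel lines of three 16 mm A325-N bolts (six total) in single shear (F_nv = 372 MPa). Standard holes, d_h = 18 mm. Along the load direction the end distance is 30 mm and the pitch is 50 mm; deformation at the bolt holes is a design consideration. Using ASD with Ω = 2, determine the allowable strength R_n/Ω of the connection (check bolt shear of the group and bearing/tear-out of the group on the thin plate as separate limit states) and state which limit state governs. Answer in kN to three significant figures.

Bolt shear: A_b = π·16²/4 = 201.1 mm²; R_n = 372 × 201.1 × 6 × 1 / 1000 = 448.8 kN → 448.8 / 2 = 224 kN.
Bearing (1.2 l_c t F_u ≤ 2.4 d t F_u): upper limit = 2.4·16·10·450 / 1000 = 172.8 kN.
  Edge l_c = 30 − 18/2 = 21 → r_n = 113.4 kN; interior l_c = 50 − 18 = 32 → r_n = 172.8 kN.
  R_n,bearing = 2·113.4 + 4·172.8 = 918 kN → 918 / 2 = 459 kN.
Bolt shear governs: 224 kN.

224 kN (bolt shear governs)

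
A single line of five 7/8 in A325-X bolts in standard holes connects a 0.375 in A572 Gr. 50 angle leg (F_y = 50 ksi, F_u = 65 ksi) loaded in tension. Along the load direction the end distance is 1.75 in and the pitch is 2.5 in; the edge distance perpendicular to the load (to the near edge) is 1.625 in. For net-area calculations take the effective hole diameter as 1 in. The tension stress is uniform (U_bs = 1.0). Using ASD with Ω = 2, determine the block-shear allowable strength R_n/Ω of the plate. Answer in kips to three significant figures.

Shear plane L_v = 1.75 + 4·2.5 = 11.75 in; A_gv = 11.75 × 0.375 = 4.406 in².
A_nv = (11.75 − 4.5·1) × 0.375 = 2.719 in².
A_nt = (1.625 − 0.5·1) × 0.375 = 0.4219 in².
0.6 F_u A_nv = 106 kips; 0.6 F_y A_gv = 132.2 kips → shear rupture governs the shear term.
R_n = 106 + 1.0 × 65 × 0.4219 = 133.5 kips.
Allowable strength R_n/Ω = 133.5 / 2 = 66.7 kips.

66.7 kips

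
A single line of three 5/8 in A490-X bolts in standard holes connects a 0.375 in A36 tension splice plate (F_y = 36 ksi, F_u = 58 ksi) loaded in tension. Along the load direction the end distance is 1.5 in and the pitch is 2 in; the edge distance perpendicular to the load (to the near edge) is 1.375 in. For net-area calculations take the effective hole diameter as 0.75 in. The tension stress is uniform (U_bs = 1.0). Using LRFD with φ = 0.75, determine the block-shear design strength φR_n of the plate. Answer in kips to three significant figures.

Shear plane L_v = 1.5 + 2·2 = 5.5 in; A_gv = 5.5 × 0.375 = 2.062 in².
A_nv = (5.5 − 2.5·0.75) × 0.375 = 1.359 in².
A_nt = (1.375 − 0.5·0.75) × 0.375 = 0.375 in².
0.6 F_u A_nv = 47.31 kips; 0.6 F_y A_gv = 44.55 kips → shear yielding governs the shear term.
R_n = 44.55 + 1.0 × 58 × 0.375 = 66.3 kips.
Design strength φR_n = 0.75 × 66.3 = 49.7 kips.

49.7 kips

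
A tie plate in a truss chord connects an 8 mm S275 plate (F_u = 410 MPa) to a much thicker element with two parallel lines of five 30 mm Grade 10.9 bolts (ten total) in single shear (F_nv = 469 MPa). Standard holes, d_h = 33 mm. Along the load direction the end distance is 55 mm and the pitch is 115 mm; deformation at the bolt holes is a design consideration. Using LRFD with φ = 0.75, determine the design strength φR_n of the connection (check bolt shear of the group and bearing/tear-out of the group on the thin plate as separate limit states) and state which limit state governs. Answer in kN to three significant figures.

1640 kN (bearing governs)

Bolt shear: A_b = π·30²/4 = 706.9 mm²; R_n = 469 × 706.9 × 10 × 1 / 1000 = 3315 kN → 0.75 × 3315 = 2490 kN.
Bearing (1.2 l_c t F_u ≤ 2.4 d t F_u): upper limit = 2.4·30·8·410 / 1000 = 236.2 kN.
  Edge l_c = 55 − 33/2 = 38.5 → r_n = 151.5 kN; interior l_c = 115 − 33 = 82 → r_n = 236.2 kN.
  R_n,bearing = 2·151.5 + 8·236.2 = 2192 kN → 0.75 × 2192 = 1640 kN.
Bearing governs: 1640 kN.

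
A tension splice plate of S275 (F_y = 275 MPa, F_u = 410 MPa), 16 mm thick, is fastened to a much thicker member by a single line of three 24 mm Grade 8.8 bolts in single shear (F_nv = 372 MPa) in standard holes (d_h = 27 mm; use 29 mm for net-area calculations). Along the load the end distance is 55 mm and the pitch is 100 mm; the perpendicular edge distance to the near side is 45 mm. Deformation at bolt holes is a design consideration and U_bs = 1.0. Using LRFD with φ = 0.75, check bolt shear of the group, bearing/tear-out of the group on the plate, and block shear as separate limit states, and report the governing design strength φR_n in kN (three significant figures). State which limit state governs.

379 kN (bolt shear governs)

Bolt shear: A_b = π·24²/4 = 452.4 mm²; R_n = 372 × 452.4 × 3 × 1 / 1000 = 504.9 kN → 0.75 × 504.9 = 379 kN.
Bearing: edge l_c = 41.5, r_n = 326.7 kN; interior l_c = 73, r_n = 377.9 kN; R_n = 326.7 + 2·377.9 = 1082 kN → 812 kN.
Block shear: A_gv = 4080, A_nv = 2920, A_nt = 488 mm²; R_n = min(0.6F_uA_nv, 0.6F_yA_gv) + U_bs·F_u·A_nt = 873.3 kN → 655 kN.
Bolt shear governs: 379 kN.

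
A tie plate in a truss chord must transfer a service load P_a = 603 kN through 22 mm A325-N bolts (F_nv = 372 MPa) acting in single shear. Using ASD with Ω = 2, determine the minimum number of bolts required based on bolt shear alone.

9 bolts

A_b = π·22²/4 = 380.1 mm².
Per-bolt allowable strength R_n/Ω = 372 × 380.1 × 1 / 1000 / 2 = 70.7 kN.
n ≥ 603 / 70.7 = 8.528 → use 9 bolts.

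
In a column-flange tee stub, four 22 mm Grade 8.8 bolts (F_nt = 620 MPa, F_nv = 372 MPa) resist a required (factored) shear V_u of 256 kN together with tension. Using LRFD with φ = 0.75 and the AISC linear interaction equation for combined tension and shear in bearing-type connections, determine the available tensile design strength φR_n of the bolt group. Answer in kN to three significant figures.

492 kN

A_b = π·22²/4 = 380.1 mm²; f_rv = 256 × 1000 / (4 × 380.1) = 168.4 MPa.
F'_nt = 1.3 F_nt − (F_nt / φF_nv) f_rv = 1.3·620 − (620/(0.75·372))·168.4 = 431.9 MPa, capped at F_nt → F'_nt = 431.9 MPa.
R_n = F'_nt · A_b · n = 431.9 × 380.1 × 4 / 1000 = 656.7 kN.
Design strength φR_n = 0.75 × 656.7 = 492 kN.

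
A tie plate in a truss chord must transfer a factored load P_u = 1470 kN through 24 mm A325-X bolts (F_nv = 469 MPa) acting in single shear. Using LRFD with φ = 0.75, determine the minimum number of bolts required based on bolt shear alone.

A_b = π·24²/4 = 452.4 mm².
Per-bolt design strength φR_n = 0.75 × 469 × 452.4 × 1 / 1000 = 159.1 kN.
n ≥ 1470 / 159.1 = 9.238 → use 10 bolts.

10 bolts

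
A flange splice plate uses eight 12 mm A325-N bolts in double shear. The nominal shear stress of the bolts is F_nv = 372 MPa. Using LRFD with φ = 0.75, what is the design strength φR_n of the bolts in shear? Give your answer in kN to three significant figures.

505 kN

A_b = π × 12² / 4 = 113.1 mm².
R_n = F_nv · A_b · n · n_s = 372 × 113.1 × 8 × 2 / 1000 = 673.2 kN.
Design strength φR_n = 0.75 × 673.2 = 505 kN.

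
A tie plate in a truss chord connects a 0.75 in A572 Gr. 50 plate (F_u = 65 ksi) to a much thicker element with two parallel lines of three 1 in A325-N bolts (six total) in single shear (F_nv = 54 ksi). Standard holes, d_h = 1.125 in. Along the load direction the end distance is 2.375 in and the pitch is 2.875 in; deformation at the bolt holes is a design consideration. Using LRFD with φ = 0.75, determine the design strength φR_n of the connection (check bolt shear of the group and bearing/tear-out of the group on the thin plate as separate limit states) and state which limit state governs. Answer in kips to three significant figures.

191 kips (bolt shear governs)

Bolt shear: A_b = π·1²/4 = 0.7854 in²; R_n = 54 × 0.7854 × 6 × 1 = 254.5 kips → 0.75 × 254.5 = 191 kips.
Bearing (1.2 l_c t F_u ≤ 2.4 d t F_u): upper limit = 2.4·1·0.75·65 = 117 kips.
  Edge l_c = 2.375 − 1.125/2 = 1.812 → r_n = 106 kips; interior l_c = 2.875 − 1.125 = 1.75 → r_n = 102.4 kips.
  R_n,bearing = 2·106 + 4·102.4 = 621.6 kips → 0.75 × 621.6 = 466 kips.
Bolt shear governs: 191 kips.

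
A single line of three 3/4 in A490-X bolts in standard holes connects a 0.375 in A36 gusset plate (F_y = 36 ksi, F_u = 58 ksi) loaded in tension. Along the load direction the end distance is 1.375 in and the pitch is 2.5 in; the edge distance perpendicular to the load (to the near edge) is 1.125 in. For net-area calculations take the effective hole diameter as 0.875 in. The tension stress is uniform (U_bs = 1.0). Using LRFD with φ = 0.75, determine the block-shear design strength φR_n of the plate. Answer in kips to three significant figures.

49.9 kips

Shear plane L_v = 1.375 + 2·2.5 = 6.375 in; A_gv = 6.375 × 0.375 = 2.391 in².
A_nv = (6.375 − 2.5·0.875) × 0.375 = 1.57 in².
A_nt = (1.125 − 0.5·0.875) × 0.375 = 0.2578 in².
0.6 F_u A_nv = 54.65 kips; 0.6 F_y A_gv = 51.64 kips → shear yielding governs the shear term.
R_n = 51.64 + 1.0 × 58 × 0.2578 = 66.59 kips.
Design strength φR_n = 0.75 × 66.59 = 49.9 kips.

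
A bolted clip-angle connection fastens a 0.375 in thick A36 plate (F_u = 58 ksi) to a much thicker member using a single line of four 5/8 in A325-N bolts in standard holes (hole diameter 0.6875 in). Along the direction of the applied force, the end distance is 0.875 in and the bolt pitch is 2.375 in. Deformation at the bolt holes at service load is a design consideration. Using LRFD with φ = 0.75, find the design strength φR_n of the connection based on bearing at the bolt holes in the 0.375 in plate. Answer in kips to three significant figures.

83.8 kips

Per bolt r_n = 1.2 l_c t F_u ≤ 2.4 d t F_u; upper limit = 2.4 × 0.625 × 0.375 × 58 = 32.62 kips.
Edge bolt: l_c = 0.875 − 0.6875/2 = 0.5312 in → 1.2 × 0.5312 × 0.375 × 58 = 13.87 → r_n = 13.87 kips.
Interior bolts: l_c = 2.375 − 0.6875 = 1.688 in → 1.2 × 1.688 × 0.375 × 58 = 44.04 → r_n = 32.62 kips.
R_n = 1 × 13.87 + 3 × 32.62 = 111.7 kips.
Design strength φR_n = 0.75 × 111.7 = 83.8 kips.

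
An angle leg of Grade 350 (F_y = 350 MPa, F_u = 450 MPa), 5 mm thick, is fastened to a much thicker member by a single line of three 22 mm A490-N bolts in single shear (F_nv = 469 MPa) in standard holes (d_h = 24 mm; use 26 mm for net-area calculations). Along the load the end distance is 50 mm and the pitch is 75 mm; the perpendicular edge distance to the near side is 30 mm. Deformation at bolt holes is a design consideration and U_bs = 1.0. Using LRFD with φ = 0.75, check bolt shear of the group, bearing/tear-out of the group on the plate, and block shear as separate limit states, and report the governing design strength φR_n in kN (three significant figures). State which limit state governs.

Bolt shear: A_b = π·22²/4 = 380.1 mm²; R_n = 469 × 380.1 × 3 × 1 / 1000 = 534.8 kN → 0.75 × 534.8 = 401 kN.
Bearing: edge l_c = 38, r_n = 102.6 kN; interior l_c = 51, r_n = 118.8 kN; R_n = 102.6 + 2·118.8 = 340.2 kN → 255 kN.
Block shear: A_gv = 1000, A_nv = 675, A_nt = 85 mm²; R_n = min(0.6F_uA_nv, 0.6F_yA_gv) + U_bs·F_u·A_nt = 220.5 kN → 165 kN.
Block shear governs: 165 kN.

165 kN (block shear governs)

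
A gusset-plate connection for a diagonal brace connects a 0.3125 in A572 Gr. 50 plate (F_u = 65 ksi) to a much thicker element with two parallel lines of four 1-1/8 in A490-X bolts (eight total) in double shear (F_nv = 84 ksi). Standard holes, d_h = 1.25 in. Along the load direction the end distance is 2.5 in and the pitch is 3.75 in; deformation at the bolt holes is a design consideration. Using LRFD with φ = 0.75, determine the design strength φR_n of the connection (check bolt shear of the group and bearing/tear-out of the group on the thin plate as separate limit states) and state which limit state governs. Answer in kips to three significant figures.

Bolt shear: A_b = π·1.125²/4 = 0.994 in²; R_n = 84 × 0.994 × 8 × 2 = 1336 kips → 0.75 × 1336 = 1000 kips.
Bearing (1.2 l_c t F_u ≤ 2.4 d t F_u): upper limit = 2.4·1.125·0.3125·65 = 54.84 kips.
  Edge l_c = 2.5 − 1.25/2 = 1.875 → r_n = 45.7 kips; interior l_c = 3.75 − 1.25 = 2.5 → r_n = 54.84 kips.
  R_n,bearing = 2·45.7 + 6·54.84 = 420.5 kips → 0.75 × 420.5 = 315 kips.
Bearing governs: 315 kips.

315 kips (bearing governs)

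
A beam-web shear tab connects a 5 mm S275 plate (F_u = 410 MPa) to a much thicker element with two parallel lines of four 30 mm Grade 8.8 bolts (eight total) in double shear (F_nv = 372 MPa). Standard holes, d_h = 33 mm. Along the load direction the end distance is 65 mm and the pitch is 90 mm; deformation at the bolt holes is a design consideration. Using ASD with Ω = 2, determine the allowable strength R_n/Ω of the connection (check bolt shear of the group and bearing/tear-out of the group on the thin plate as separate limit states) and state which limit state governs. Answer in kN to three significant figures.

Bolt shear: A_b = π·30²/4 = 706.9 mm²; R_n = 372 × 706.9 × 8 × 2 / 1000 = 4207 kN → 4207 / 2 = 2100 kN.
Bearing (1.2 l_c t F_u ≤ 2.4 d t F_u): upper limit = 2.4·30·5·410 / 1000 = 147.6 kN.
  Edge l_c = 65 − 33/2 = 48.5 → r_n = 119.3 kN; interior l_c = 90 − 33 = 57 → r_n = 140.2 kN.
  R_n,bearing = 2·119.3 + 6·140.2 = 1080 kN → 1080 / 2 = 540 kN.
Bearing governs: 540 kN.

540 kN (bearing governs)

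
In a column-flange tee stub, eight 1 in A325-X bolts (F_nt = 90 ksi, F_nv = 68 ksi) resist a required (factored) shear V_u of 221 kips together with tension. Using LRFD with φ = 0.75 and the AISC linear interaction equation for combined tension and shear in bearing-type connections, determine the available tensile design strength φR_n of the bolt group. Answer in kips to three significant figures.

A_b = π·1²/4 = 0.7854 in²; f_rv = 221 / (8 × 0.7854) = 35.17 ksi.
F'_nt = 1.3 F_nt − (F_nt / φF_nv) f_rv = 1.3·90 − (90/(0.75·68))·35.17 = 54.93 ksi, capped at F_nt → F'_nt = 54.93 ksi.
R_n = F'_nt · A_b · n = 54.93 × 0.7854 × 8 = 345.1 kips.
Design strength φR_n = 0.75 × 345.1 = 259 kips.

259 kips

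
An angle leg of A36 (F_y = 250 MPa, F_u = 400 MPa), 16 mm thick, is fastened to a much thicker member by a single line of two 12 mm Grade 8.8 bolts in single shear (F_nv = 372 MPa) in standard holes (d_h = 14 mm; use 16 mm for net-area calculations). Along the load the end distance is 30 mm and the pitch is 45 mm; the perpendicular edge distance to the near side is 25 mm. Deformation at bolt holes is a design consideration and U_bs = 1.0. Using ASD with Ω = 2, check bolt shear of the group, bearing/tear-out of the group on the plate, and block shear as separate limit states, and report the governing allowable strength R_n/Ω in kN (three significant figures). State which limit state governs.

42.1 kN (bolt shear governs)

Bolt shear: A_b = π·12²/4 = 113.1 mm²; R_n = 372 × 113.1 × 2 × 1 / 1000 = 84.14 kN → 84.14 / 2 = 42.1 kN.
Bearing: edge l_c = 23, r_n = 176.6 kN; interior l_c = 31, r_n = 184.3 kN; R_n = 176.6 + 1·184.3 = 361 kN → 180 kN.
Block shear: A_gv = 1200, A_nv = 816, A_nt = 272 mm²; R_n = min(0.6F_uA_nv, 0.6F_yA_gv) + U_bs·F_u·A_nt = 288.8 kN → 144 kN.
Bolt shear governs: 42.1 kN.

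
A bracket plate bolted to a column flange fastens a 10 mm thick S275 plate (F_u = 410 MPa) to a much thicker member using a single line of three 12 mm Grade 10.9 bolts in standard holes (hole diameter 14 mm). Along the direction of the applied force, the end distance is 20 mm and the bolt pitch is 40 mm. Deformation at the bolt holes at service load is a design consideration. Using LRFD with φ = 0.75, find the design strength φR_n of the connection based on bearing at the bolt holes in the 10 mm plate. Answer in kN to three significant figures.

Per bolt r_n = 1.2 l_c t F_u ≤ 2.4 d t F_u; upper limit = 2.4 × 12 × 10 × 410 / 1000 = 118.1 kN.
Edge bolt: l_c = 20 − 14/2 = 13 mm → 1.2 × 13 × 10 × 410 / 1000 = 63.96 → r_n = 63.96 kN.
Interior bolts: l_c = 40 − 14 = 26 mm → 1.2 × 26 × 10 × 410 / 1000 = 127.9 → r_n = 118.1 kN.
R_n = 1 × 63.96 + 2 × 118.1 = 300.1 kN.
Design strength φR_n = 0.75 × 300.1 = 225 kN.

225 kN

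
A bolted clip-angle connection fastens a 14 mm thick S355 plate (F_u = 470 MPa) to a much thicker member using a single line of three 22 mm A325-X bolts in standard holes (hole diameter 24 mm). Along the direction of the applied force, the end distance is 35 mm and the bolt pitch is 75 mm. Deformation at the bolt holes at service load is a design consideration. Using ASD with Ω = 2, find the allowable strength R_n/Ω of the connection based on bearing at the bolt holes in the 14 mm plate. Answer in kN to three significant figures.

Per bolt r_n = 1.2 l_c t F_u ≤ 2.4 d t F_u; upper limit = 2.4 × 22 × 14 × 470 / 1000 = 347.4 kN.
Edge bolt: l_c = 35 − 24/2 = 23 mm → 1.2 × 23 × 14 × 470 / 1000 = 181.6 → r_n = 181.6 kN.
Interior bolts: l_c = 75 − 24 = 51 mm → 1.2 × 51 × 14 × 470 / 1000 = 402.7 → r_n = 347.4 kN.
R_n = 1 × 181.6 + 2 × 347.4 = 876.5 kN.
Allowable strength R_n/Ω = 876.5 / 2 = 438 kN.

438 kN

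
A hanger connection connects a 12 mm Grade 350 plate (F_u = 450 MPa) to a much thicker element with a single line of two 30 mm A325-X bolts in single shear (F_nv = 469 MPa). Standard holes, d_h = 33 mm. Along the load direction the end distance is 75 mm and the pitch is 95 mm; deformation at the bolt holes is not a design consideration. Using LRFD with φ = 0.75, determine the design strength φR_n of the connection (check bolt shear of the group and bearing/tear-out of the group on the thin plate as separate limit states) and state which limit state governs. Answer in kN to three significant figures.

Bolt shear: A_b = π·30²/4 = 706.9 mm²; R_n = 469 × 706.9 × 2 × 1 / 1000 = 663 kN → 0.75 × 663 = 497 kN.
Bearing (1.5 l_c t F_u ≤ 3.0 d t F_u): upper limit = 3.0·30·12·450 / 1000 = 486 kN.
  Edge l_c = 75 − 33/2 = 58.5 → r_n = 473.9 kN; interior l_c = 95 − 33 = 62 → r_n = 486 kN.
  R_n,bearing = 1·473.9 + 1·486 = 959.9 kN → 0.75 × 959.9 = 720 kN.
Bolt shear governs: 497 kN.

497 kN (bolt shear governs)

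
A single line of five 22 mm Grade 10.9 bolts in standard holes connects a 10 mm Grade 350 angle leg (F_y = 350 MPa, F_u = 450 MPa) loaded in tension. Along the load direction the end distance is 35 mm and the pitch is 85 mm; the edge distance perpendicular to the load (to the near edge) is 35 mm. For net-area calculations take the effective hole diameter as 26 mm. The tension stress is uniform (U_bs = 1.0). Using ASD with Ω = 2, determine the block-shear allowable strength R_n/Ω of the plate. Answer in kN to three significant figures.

Shear plane L_v = 35 + 4·85 = 375 mm; A_gv = 375 × 10 = 3750 mm².
A_nv = (375 − 4.5·26) × 10 = 2580 mm².
A_nt = (35 − 0.5·26) × 10 = 220 mm².
0.6 F_u A_nv = 696.6 kN; 0.6 F_y A_gv = 787.5 kN → shear rupture governs the shear term.
R_n = 696.6 + 1.0 × 450 × 220 / 1000 = 795.6 kN.
Allowable strength R_n/Ω = 795.6 / 2 = 398 kN.

398 kN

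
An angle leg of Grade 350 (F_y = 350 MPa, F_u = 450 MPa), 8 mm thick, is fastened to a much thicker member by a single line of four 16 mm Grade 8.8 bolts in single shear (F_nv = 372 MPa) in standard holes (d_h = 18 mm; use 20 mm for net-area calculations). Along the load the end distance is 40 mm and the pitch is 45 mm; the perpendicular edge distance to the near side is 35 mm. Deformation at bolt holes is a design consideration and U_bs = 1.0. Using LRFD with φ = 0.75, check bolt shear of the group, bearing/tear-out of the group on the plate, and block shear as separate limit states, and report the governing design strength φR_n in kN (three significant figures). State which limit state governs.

224 kN (bolt shear governs)

Bolt shear: A_b = π·16²/4 = 201.1 mm²; R_n = 372 × 201.1 × 4 × 1 / 1000 = 299.2 kN → 0.75 × 299.2 = 224 kN.
Bearing: edge l_c = 31, r_n = 133.9 kN; interior l_c = 27, r_n = 116.6 kN; R_n = 133.9 + 3·116.6 = 483.8 kN → 363 kN.
Block shear: A_gv = 1400, A_nv = 840, A_nt = 200 mm²; R_n = min(0.6F_uA_nv, 0.6F_yA_gv) + U_bs·F_u·A_nt = 316.8 kN → 238 kN.
Bolt shear governs: 224 kN.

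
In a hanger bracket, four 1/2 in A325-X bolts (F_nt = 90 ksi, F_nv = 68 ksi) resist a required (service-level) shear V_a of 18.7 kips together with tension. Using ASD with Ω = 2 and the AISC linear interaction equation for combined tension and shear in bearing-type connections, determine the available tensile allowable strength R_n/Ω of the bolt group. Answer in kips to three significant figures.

21.2 kips

A_b = π·0.5²/4 = 0.1963 in²; f_rv = 18.7 / (4 × 0.1963) = 23.81 ksi.
F'_nt = 1.3 F_nt − (Ω F_nt / F_nv) f_rv = 1.3·90 − (2·90/68)·23.81 = 53.97 ksi, capped at F_nt → F'_nt = 53.97 ksi.
R_n = F'_nt · A_b · n = 53.97 × 0.1963 × 4 = 42.39 kips.
Allowable strength R_n/Ω = 42.39 / 2 = 21.2 kips.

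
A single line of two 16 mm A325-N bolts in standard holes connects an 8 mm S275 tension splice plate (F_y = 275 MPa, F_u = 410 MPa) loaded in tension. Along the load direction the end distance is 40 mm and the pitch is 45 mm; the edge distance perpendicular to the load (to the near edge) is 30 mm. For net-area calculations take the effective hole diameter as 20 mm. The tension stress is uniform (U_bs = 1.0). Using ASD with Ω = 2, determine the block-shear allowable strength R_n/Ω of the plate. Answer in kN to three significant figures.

86.9 kN

Shear plane L_v = 40 + 1·45 = 85 mm; A_gv = 85 × 8 = 680 mm².
A_nv = (85 − 1.5·20) × 8 = 440 mm².
A_nt = (30 − 0.5·20) × 8 = 160 mm².
0.6 F_u A_nv = 108.2 kN; 0.6 F_y A_gv = 112.2 kN → shear rupture governs the shear term.
R_n = 108.2 + 1.0 × 410 × 160 / 1000 = 173.8 kN.
Allowable strength R_n/Ω = 173.8 / 2 = 86.9 kN.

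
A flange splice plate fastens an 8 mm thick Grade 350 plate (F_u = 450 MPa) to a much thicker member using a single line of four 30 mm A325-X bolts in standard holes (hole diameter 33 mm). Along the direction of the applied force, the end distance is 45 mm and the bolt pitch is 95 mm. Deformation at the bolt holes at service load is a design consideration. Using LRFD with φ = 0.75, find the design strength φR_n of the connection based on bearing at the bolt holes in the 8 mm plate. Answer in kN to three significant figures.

Per bolt r_n = 1.2 l_c t F_u ≤ 2.4 d t F_u; upper limit = 2.4 × 30 × 8 × 450 / 1000 = 259.2 kN.
Edge bolt: l_c = 45 − 33/2 = 28.5 mm → 1.2 × 28.5 × 8 × 450 / 1000 = 123.1 → r_n = 123.1 kN.
Interior bolts: l_c = 95 − 33 = 62 mm → 1.2 × 62 × 8 × 450 / 1000 = 267.8 → r_n = 259.2 kN.
R_n = 1 × 123.1 + 3 × 259.2 = 900.7 kN.
Design strength φR_n = 0.75 × 900.7 = 676 kN.

676 kN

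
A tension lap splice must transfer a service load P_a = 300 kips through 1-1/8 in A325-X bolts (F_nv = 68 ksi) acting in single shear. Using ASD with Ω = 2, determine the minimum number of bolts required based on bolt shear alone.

9 bolts

A_b = π·1.125²/4 = 0.994 in².
Per-bolt allowable strength R_n/Ω = 68 × 0.994 × 1 / 2 = 33.8 kips.
n ≥ 300 / 33.8 = 8.877 → use 9 bolts.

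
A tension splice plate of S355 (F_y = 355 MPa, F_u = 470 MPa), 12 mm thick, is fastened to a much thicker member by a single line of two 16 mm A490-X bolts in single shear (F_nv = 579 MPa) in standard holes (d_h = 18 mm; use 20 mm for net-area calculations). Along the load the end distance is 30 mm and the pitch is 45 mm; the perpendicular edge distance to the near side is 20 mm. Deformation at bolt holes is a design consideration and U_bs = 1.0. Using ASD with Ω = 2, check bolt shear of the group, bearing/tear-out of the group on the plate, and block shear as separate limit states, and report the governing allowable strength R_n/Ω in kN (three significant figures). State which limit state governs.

Bolt shear: A_b = π·16²/4 = 201.1 mm²; R_n = 579 × 201.1 × 2 × 1 / 1000 = 232.8 kN → 232.8 / 2 = 116 kN.
Bearing: edge l_c = 21, r_n = 142.1 kN; interior l_c = 27, r_n = 182.7 kN; R_n = 142.1 + 1·182.7 = 324.9 kN → 162 kN.
Block shear: A_gv = 900, A_nv = 540, A_nt = 120 mm²; R_n = min(0.6F_uA_nv, 0.6F_yA_gv) + U_bs·F_u·A_nt = 208.7 kN → 104 kN.
Block shear governs: 104 kN.

104 kN (block shear governs)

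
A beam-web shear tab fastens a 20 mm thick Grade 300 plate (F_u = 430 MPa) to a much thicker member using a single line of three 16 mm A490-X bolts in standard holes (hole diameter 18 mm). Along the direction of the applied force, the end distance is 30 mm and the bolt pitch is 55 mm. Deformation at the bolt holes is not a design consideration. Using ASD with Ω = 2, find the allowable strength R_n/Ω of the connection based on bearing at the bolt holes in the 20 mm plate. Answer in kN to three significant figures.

548 kN

Per bolt r_n = 1.5 l_c t F_u ≤ 3.0 d t F_u; upper limit = 3.0 × 16 × 20 × 430 / 1000 = 412.8 kN.
Edge bolt: l_c = 30 − 18/2 = 21 mm → 1.5 × 21 × 20 × 430 / 1000 = 270.9 → r_n = 270.9 kN.
Interior bolts: l_c = 55 − 18 = 37 mm → 1.5 × 37 × 20 × 430 / 1000 = 477.3 → r_n = 412.8 kN.
R_n = 1 × 270.9 + 2 × 412.8 = 1096 kN.
Allowable strength R_n/Ω = 1096 / 2 = 548 kN.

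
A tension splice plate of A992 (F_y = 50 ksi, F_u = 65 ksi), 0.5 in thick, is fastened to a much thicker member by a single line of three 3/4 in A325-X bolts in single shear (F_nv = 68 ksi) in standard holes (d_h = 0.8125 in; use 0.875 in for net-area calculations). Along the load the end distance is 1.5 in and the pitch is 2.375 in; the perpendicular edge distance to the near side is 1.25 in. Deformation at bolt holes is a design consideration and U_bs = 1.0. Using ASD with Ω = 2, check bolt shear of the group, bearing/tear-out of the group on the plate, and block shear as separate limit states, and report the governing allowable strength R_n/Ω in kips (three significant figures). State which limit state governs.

45.1 kips (bolt shear governs)

Bolt shear: A_b = π·0.75²/4 = 0.4418 in²; R_n = 68 × 0.4418 × 3 × 1 = 90.12 kips → 90.12 / 2 = 45.1 kips.
Bearing: edge l_c = 1.094, r_n = 42.66 kips; interior l_c = 1.562, r_n = 58.5 kips; R_n = 42.66 + 2·58.5 = 159.7 kips → 79.8 kips.
Block shear: A_gv = 3.125, A_nv = 2.031, A_nt = 0.4062 in²; R_n = min(0.6F_uA_nv, 0.6F_yA_gv) + U_bs·F_u·A_nt = 105.6 kips → 52.8 kips.
Bolt shear governs: 45.1 kips.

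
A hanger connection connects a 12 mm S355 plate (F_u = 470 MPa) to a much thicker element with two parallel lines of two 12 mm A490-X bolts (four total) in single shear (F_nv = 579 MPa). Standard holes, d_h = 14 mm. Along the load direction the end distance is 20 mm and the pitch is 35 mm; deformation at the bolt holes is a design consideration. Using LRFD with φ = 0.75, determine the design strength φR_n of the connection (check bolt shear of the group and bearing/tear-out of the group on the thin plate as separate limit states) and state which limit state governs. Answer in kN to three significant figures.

196 kN (bolt shear governs)

Bolt shear: A_b = π·12²/4 = 113.1 mm²; R_n = 579 × 113.1 × 4 × 1 / 1000 = 261.9 kN → 0.75 × 261.9 = 196 kN.
Bearing (1.2 l_c t F_u ≤ 2.4 d t F_u): upper limit = 2.4·12·12·470 / 1000 = 162.4 kN.
  Edge l_c = 20 − 14/2 = 13 → r_n = 87.98 kN; interior l_c = 35 − 14 = 21 → r_n = 142.1 kN.
  R_n,bearing = 2·87.98 + 2·142.1 = 460.2 kN → 0.75 × 460.2 = 345 kN.
Bolt shear governs: 196 kN.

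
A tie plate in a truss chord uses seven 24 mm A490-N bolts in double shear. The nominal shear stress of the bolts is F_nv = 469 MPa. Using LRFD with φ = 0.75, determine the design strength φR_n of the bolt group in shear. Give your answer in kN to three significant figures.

2230 kN

A_b = π × 24² / 4 = 452.4 mm².
R_n = F_nv · A_b · n · n_s = 469 × 452.4 × 7 × 2 / 1000 = 2970 kN.
Design strength φR_n = 0.75 × 2970 = 2230 kN.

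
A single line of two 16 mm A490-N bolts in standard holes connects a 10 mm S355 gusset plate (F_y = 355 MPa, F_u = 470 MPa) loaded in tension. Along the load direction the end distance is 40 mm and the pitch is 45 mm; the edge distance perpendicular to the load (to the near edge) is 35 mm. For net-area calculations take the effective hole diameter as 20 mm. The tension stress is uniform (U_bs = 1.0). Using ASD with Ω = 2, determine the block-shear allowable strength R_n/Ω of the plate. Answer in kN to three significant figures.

136 kN

Shear plane L_v = 40 + 1·45 = 85 mm; A_gv = 85 × 10 = 850 mm².
A_nv = (85 − 1.5·20) × 10 = 550 mm².
A_nt = (35 − 0.5·20) × 10 = 250 mm².
0.6 F_u A_nv = 155.1 kN; 0.6 F_y A_gv = 181.1 kN → shear rupture governs the shear term.
R_n = 155.1 + 1.0 × 470 × 250 / 1000 = 272.6 kN.
Allowable strength R_n/Ω = 272.6 / 2 = 136 kN.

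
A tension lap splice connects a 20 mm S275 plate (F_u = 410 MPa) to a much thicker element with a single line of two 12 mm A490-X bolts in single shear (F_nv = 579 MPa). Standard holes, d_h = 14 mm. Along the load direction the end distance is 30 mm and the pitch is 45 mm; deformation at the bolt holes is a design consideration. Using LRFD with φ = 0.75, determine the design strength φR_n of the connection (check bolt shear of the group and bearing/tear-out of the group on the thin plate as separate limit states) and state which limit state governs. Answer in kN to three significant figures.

98.2 kN (bolt shear governs)

Bolt shear: A_b = π·12²/4 = 113.1 mm²; R_n = 579 × 113.1 × 2 × 1 / 1000 = 131 kN → 0.75 × 131 = 98.2 kN.
Bearing (1.2 l_c t F_u ≤ 2.4 d t F_u): upper limit = 2.4·12·20·410 / 1000 = 236.2 kN.
  Edge l_c = 30 − 14/2 = 23 → r_n = 226.3 kN; interior l_c = 45 − 14 = 31 → r_n = 236.2 kN.
  R_n,bearing = 1·226.3 + 1·236.2 = 462.5 kN → 0.75 × 462.5 = 347 kN.
Bolt shear governs: 98.2 kN.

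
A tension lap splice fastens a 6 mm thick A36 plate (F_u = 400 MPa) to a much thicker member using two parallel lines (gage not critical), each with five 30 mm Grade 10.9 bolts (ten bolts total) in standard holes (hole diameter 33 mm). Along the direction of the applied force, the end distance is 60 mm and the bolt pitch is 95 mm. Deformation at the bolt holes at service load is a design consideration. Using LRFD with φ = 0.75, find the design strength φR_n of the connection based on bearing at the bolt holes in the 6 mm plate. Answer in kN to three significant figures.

1220 kN

Per bolt r_n = 1.2 l_c t F_u ≤ 2.4 d t F_u; upper limit = 2.4 × 30 × 6 × 400 / 1000 = 172.8 kN.
Edge bolt: l_c = 60 − 33/2 = 43.5 mm → 1.2 × 43.5 × 6 × 400 / 1000 = 125.3 → r_n = 125.3 kN.
Interior bolts: l_c = 95 − 33 = 62 mm → 1.2 × 62 × 6 × 400 / 1000 = 178.6 → r_n = 172.8 kN.
R_n = 2 × 125.3 + 8 × 172.8 = 1633 kN.
Design strength φR_n = 0.75 × 1633 = 1220 kN.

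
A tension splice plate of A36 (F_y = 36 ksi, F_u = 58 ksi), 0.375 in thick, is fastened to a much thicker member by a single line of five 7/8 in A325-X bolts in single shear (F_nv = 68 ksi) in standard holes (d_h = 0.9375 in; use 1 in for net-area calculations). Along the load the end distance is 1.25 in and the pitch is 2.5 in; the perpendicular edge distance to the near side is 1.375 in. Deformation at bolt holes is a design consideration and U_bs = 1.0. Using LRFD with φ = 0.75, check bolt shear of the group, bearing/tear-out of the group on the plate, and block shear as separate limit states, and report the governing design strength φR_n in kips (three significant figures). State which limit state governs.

Bolt shear: A_b = π·0.875²/4 = 0.6013 in²; R_n = 68 × 0.6013 × 5 × 1 = 204.4 kips → 0.75 × 204.4 = 153 kips.
Bearing: edge l_c = 0.7812, r_n = 20.39 kips; interior l_c = 1.562, r_n = 40.78 kips; R_n = 20.39 + 4·40.78 = 183.5 kips → 138 kips.
Block shear: A_gv = 4.219, A_nv = 2.531, A_nt = 0.3281 in²; R_n = min(0.6F_uA_nv, 0.6F_yA_gv) + U_bs·F_u·A_nt = 107.1 kips → 80.3 kips.
Block shear governs: 80.3 kips.

80.3 kips (block shear governs)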